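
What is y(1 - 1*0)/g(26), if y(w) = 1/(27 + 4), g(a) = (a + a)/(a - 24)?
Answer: 1/806 ≈ 0.0012407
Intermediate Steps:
g(a) = 2*a/(-24 + a) (g(a) = (2*a)/(-24 + a) = 2*a/(-24 + a))
y(w) = 1/31
y(1 - 1*0)/g(26) = 1/(31*((2*26/(-24 + 26)))) = 1/(31*((2*26/2))) = 1/(31*((2*26*(½)))) = (1/31)/26 = (1/31)*(1/26) = 1/806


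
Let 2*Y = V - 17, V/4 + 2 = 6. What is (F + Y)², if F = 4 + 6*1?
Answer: 361/4 ≈ 90.250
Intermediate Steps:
V = 16 (V = -8 + 4*6 = -8 + 24 = 16)
F = 10 (F = 4 + 6 = 10)
Y = -½ (Y = (16 - 17)/2 = (½)*(-1) = -½ ≈ -0.50000)
(F + Y)² = (10 - ½)² = (19/2)² = 361/4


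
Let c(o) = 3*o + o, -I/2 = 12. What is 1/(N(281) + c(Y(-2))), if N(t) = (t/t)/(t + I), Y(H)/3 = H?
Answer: -257/6167 ≈ -0.041673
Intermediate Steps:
I = -24 (I = -2*12 = -24)
Y(H) = 3*H
N(t) = 1/(-24 + t) (N(t) = (t/t)/(t - 24) = 1/(-24 + t))
c(o) = 4*o
1/(N(281) + c(Y(-2))) = 1/(1/(-24 + 281) + 4*(3*(-2))) = 1/(1/257 + 4*(-6)) = 1/(1/257 - 24) = 1/(-6167/257) = -257/6167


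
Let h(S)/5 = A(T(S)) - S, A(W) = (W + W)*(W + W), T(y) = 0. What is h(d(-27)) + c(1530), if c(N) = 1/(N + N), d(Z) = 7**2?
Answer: -749699/3060 ≈ -245.00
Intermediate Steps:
d(Z) = 49
A(W) = 4*W**2 (A(W) = (2*W)*(2*W) = 4*W**2)
h(S) = -5*S (h(S) = 5*(4*0**2 - S) = 5*(4*0 - S) = 5*(0 - S) = 5*(-S) = -5*S)
c(N) = 1/(2*N)
h(d(-27)) + c(1530) = -5*49 + (1/2)/1530 = -245 + (1/2)*(1/1530) = -245 + 1/3060 = -749699/3060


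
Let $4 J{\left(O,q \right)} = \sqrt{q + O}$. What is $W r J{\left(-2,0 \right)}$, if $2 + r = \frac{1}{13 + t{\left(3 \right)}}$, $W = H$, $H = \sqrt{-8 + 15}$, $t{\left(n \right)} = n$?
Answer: $- \frac{31 i \sqrt{14}}{64} \approx - 1.8124 i$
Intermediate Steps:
$J{\left(O,q \right)} = \frac{\sqrt{O + q}}{4}$ ($J{\left(O,q \right)} = \frac{\sqrt{q + O}}{4} = \frac{\sqrt{O + q}}{4}$)
$H = \sqrt{7} \approx 2.6458$
$W = \sqrt{7} \approx 2.6458$
$r = - \frac{31}{16}$ ($r = -2 + \frac{1}{13 + 3} = -2 + \frac{1}{16} = - \frac{31}{16} \approx -1.9375$)
$W r J{\left(-2,0 \right)} = \sqrt{7} \left(- \frac{31}{16}\right) \frac{\sqrt{-2 + 0}}{4} = - \frac{31 \sqrt{7}}{16} \frac{\sqrt{-2}}{4} = - \frac{31 \sqrt{7}}{16} \frac{i \sqrt{2}}{4} = - \frac{31 i \sqrt{14}}{64}$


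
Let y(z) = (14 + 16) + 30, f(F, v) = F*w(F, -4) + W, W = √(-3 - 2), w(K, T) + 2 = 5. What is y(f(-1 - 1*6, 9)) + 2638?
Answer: 2698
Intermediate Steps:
w(K, T) = 3 (w(K, T) = -2 + 5 = 3)
W = I*√5 (W = √(-5) = I*√5 ≈ 2.2361*I)
f(F, v) = 3*F + I*√5 (f(F, v) = F*3 + I*√5 = 3*F + I*√5)
y(z) = 60 (y(z) = 30 + 30 = 60)
y(f(-1 - 1*6, 9)) + 2638 = 60 + 2638 = 2698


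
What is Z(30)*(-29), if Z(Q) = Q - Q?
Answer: 0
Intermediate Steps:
Z(Q) = 0
Z(30)*(-29) = 0*(-29) = 0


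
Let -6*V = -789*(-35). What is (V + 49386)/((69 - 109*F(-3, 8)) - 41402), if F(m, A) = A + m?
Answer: -89567/83756 ≈ -1.0694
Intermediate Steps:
V = -9205/2 (V = -(-263)*(-35)/2 = -⅙*27615 = -9205/2 ≈ -4602.5)
(V + 49386)/((69 - 109*F(-3, 8)) - 41402) = (-9205/2 + 49386)/((69 - 109*(8 - 3)) - 41402) = 89567/(2*((69 - 109*5) - 41402)) = 89567/(2*((69 - 545) - 41402)) = 89567/(2*(-476 - 41402)) = (89567/2)/(-41878) = (89567/2)*(-1/41878) = -89567/83756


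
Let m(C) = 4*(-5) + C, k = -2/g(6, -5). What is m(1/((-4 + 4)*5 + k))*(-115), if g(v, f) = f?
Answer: 4025/2 ≈ 2012.5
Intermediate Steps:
k = ⅖ (k = -2/(-5) = -2*(-⅕) = ⅖ ≈ 0.40000)
m(C) = -20 + C
m(1/((-4 + 4)*5 + k))*(-115) = (-20 + 1/((-4 + 4)*5 + ⅖))*(-115) = (-20 + 1/(0*5 + ⅖))*(-115) = (-20 + 1/(0 + ⅖))*(-115) = (-20 + 1/(⅖))*(-115) = (-20 + 5/2)*(-115) = -35/2*(-115) = 4025/2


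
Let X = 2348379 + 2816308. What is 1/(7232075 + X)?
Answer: 1/12396762 ≈ 8.0666e-8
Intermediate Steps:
X = 5164687
1/(7232075 + X) = 1/(7232075 + 5164687) = 1/12396762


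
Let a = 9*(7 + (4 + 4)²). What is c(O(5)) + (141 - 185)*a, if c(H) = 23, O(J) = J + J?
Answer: -28093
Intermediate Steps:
O(J) = 2*J
a = 639 (a = 9*(7 + 8²) = 9*(7 + 64) = 9*71 = 639)
c(O(5)) + (141 - 185)*a = 23 + (141 - 185)*639 = 23 - 44*639 = 23 - 28116 = -28093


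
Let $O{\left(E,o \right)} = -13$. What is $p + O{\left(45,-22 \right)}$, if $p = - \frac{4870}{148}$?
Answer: $- \frac{3397}{74} \approx -45.905$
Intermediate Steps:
$p = - \frac{2435}{74}$ ($p = \left(-4870\right) \frac{1}{148} = - \frac{2435}{74} \approx -32.905$)
$p + O{\left(45,-22 \right)} = - \frac{2435}{74} - 13 = - \frac{3397}{74}$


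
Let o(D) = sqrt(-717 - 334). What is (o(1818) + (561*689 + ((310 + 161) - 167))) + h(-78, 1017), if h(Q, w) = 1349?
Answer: 388182 + I*sqrt(1051) ≈ 3.8818e+5 + 32.419*I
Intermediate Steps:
o(D) = I*sqrt(1051) (o(D) = sqrt(-1051) = I*sqrt(1051))
(o(1818) + (561*689 + ((310 + 161) - 167))) + h(-78, 1017) = (I*sqrt(1051) + (561*689 + ((310 + 161) - 167))) + 1349 = (I*sqrt(1051) + (386529 + (471 - 167))) + 1349 = (I*sqrt(1051) + (386529 + 304)) + 1349 = (I*sqrt(1051) + 386833) + 1349 = (386833 + I*sqrt(1051)) + 1349 = 388182 + I*sqrt(1051)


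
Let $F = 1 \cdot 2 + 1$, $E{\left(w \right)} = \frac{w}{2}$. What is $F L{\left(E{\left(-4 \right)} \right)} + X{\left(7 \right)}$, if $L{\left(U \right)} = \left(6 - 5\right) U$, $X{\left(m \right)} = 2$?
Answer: $-4$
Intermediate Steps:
$E{\left(w \right)} = \frac{w}{2}$ ($E{\left(w \right)} = w \frac{1}{2} = \frac{w}{2}$)
$F = 3$ ($F = 2 + 1 = 3$)
$L{\left(U \right)} = U$ ($L{\left(U \right)} = 1 U = U$)
$F L{\left(E{\left(-4 \right)} \right)} + X{\left(7 \right)} = 3 \cdot \frac{1}{2} \left(-4\right) + 2 = 3 \left(-2\right) + 2 = -6 + 2 = -4$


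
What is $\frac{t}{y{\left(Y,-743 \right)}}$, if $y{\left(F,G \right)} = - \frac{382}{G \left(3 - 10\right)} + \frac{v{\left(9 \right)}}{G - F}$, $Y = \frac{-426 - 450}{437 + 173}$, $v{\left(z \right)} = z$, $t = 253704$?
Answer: $- \frac{42634833138744}{14382337} \approx -2.9644 \cdot 10^{6}$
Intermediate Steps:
$Y = - \frac{438}{305}$ ($Y = - \frac{876}{610} = \left(-876\right) \frac{1}{610} = - \frac{438}{305} \approx -1.4361$)
$y{\left(F,G \right)} = \frac{9}{G - F} + \frac{382}{7 G}$ ($y{\left(F,G \right)} = - \frac{382}{G \left(3 - 10\right)} + \frac{9}{G - F} = - \frac{382}{G \left(-7\right)} + \frac{9}{G - F} = - \frac{382}{\left(-7\right) G} + \frac{9}{G - F} = - 382 \left(- \frac{1}{7 G}\right) + \frac{9}{G - F} = \frac{382}{7 G} + \frac{9}{G - F} = \frac{9}{G - F} + \frac{382}{7 G}$)
$\frac{t}{y{\left(Y,-743 \right)}} = \frac{253704}{\frac{1}{7} \frac{1}{-743} \frac{1}{- \frac{438}{305} - -743} \left(\left(-445\right) \left(-743\right) + 382 \left(- \frac{438}{305}\right)\right)} = \frac{253704}{\frac{1}{7} \left(- \frac{1}{743}\right) \frac{1}{- \frac{438}{305} + 743} \left(330635 - \frac{167316}{305}\right)} = \frac{253704}{\frac{1}{7} \left(- \frac{1}{743}\right) \frac{1}{\frac{226177}{305}} \cdot \frac{100676359}{305}} = \frac{253704}{\frac{1}{7} \left(- \frac{1}{743}\right) \frac{305}{226177} \cdot \frac{100676359}{305}} = \frac{253704}{- \frac{14382337}{168049511}} = 253704 \left(- \frac{168049511}{14382337}\right) = - \frac{42634833138744}{14382337}$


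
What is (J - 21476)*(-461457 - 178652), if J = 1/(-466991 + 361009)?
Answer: 1456932528688197/105982 ≈ 1.3747e+10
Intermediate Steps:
J = -1/105982 (J = 1/(-105982) = -1/105982 ≈ -9.4356e-6)
(J - 21476)*(-461457 - 178652) = (-1/105982 - 21476)*(-461457 - 178652) = -2276069433/105982*(-640109) = 1456932528688197/105982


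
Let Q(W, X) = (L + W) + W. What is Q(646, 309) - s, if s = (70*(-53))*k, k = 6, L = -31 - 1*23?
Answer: 23498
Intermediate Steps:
L = -54 (L = -31 - 23 = -54)
Q(W, X) = -54 + 2*W (Q(W, X) = (-54 + W) + W = -54 + 2*W)
s = -22260 (s = (70*(-53))*6 = -3710*6 = -22260)
Q(646, 309) - s = (-54 + 2*646) - 1*(-22260) = (-54 + 1292) + 22260 = 1238 + 22260 = 23498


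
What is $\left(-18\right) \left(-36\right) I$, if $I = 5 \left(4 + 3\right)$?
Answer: $22680$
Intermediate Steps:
$I = 35$ ($I = 5 \cdot 7 = 35$)
$\left(-18\right) \left(-36\right) I = \left(-18\right) \left(-36\right) 35 = 648 \cdot 35 = 22680$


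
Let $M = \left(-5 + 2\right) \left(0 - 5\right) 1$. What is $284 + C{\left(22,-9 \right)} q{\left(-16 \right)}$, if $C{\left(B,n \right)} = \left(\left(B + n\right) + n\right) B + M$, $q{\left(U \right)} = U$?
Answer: $-1364$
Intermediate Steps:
$M = 15$ ($M = - 3 \left(\left(-5\right) 1\right) = \left(-3\right) \left(-5\right) = 15$)
$C{\left(B,n \right)} = 15 + B \left(B + 2 n\right)$ ($C{\left(B,n \right)} = \left(\left(B + n\right) + n\right) B + 15 = \left(B + 2 n\right) B + 15 = B \left(B + 2 n\right) + 15 = 15 + B \left(B + 2 n\right)$)
$284 + C{\left(22,-9 \right)} q{\left(-16 \right)} = 284 + \left(15 + 22^{2} + 2 \cdot 22 \left(-9\right)\right) \left(-16\right) = 284 + \left(15 + 484 - 396\right) \left(-16\right) = 284 + 103 \left(-16\right) = 284 - 1648 = -1364$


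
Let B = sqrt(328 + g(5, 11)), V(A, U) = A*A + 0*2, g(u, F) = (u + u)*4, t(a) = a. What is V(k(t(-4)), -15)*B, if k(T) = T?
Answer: 64*sqrt(23) ≈ 306.93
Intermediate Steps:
g(u, F) = 8*u (g(u, F) = (2*u)*4 = 8*u)
V(A, U) = A**2 (V(A, U) = A**2 + 0 = A**2)
B = 4*sqrt(23) (B = sqrt(328 + 8*5) = sqrt(328 + 40) = sqrt(368) = 4*sqrt(23) ≈ 19.183)
V(k(t(-4)), -15)*B = (-4)**2*(4*sqrt(23)) = 16*(4*sqrt(23)) = 64*sqrt(23)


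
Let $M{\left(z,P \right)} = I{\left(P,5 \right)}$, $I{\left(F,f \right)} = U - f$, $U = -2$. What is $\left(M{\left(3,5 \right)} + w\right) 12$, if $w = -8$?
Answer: $-180$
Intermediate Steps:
$I{\left(F,f \right)} = -2 - f$
$M{\left(z,P \right)} = -7$ ($M{\left(z,P \right)} = -2 - 5 = -7$)
$\left(M{\left(3,5 \right)} + w\right) 12 = \left(-7 - 8\right) 12 = \left(-15\right) 12 = -180$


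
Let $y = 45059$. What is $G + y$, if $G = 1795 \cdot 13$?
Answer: $68394$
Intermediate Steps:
$G = 23335$
$G + y = 23335 + 45059 = 68394$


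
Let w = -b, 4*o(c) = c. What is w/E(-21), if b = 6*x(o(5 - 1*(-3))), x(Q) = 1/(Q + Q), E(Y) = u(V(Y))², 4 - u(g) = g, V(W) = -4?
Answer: -3/128 ≈ -0.023438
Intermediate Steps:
u(g) = 4 - g
o(c) = c/4
E(Y) = 64 (E(Y) = (4 - 1*(-4))² = (4 + 4)² = 8² = 64)
x(Q) = 1/(2*Q)
b = 3/2 (b = 6*(1/(2*(((5 - 1*(-3))/4)))) = 6*(1/(2*(((5 + 3)/4)))) = 6*(1/(2*(((¼)*8)))) = 6*((½)/2) = 6*((½)*(½)) = 6*(¼) = 3/2 ≈ 1.5000)
w = -3/2 (w = -1*3/2 = -3/2 ≈ -1.5000)
w/E(-21) = -3/2/64 = -3/2*1/64 = -3/128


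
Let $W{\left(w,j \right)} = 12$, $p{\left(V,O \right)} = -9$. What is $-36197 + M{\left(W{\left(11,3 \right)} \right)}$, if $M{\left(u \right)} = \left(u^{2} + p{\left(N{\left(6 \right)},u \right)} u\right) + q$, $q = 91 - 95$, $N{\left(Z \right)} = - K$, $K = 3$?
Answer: $-36165$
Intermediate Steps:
$N{\left(Z \right)} = -3$ ($N{\left(Z \right)} = \left(-1\right) 3 = -3$)
$q = -4$ ($q = 91 - 95 = -4$)
$M{\left(u \right)} = -4 + u^{2} - 9 u$ ($M{\left(u \right)} = \left(u^{2} - 9 u\right) - 4 = -4 + u^{2} - 9 u$)
$-36197 + M{\left(W{\left(11,3 \right)} \right)} = -36197 - \left(112 - 144\right) = -36197 - -32 = -36197 + 32 = -36165$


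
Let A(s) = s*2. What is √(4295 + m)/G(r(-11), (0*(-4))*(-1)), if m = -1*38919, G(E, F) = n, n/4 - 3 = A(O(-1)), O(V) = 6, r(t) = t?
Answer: 2*I*√541/15 ≈ 3.1013*I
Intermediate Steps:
A(s) = 2*s
n = 60 (n = 12 + 4*(2*6) = 12 + 4*12 = 12 + 48 = 60)
G(E, F) = 60
m = -38919
√(4295 + m)/G(r(-11), (0*(-4))*(-1)) = √(4295 - 38919)/60 = √(-34624)*(1/60) = (8*I*√541)*(1/60) = 2*I*√541/15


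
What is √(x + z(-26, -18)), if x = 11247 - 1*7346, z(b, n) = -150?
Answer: 11*√31 ≈ 61.245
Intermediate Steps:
x = 3901 (x = 11247 - 7346 = 3901)
√(x + z(-26, -18)) = √(3901 - 150) = √3751 = 11*√31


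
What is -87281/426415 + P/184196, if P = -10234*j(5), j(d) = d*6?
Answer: -36748686094/19635984335 ≈ -1.8715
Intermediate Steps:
j(d) = 6*d
P = -307020 (P = -61404*5 = -10234*30 = -307020)
-87281/426415 + P/184196 = -87281/426415 - 307020/184196 = -87281*1/426415 - 307020*1/184196 = -87281/426415 - 76755/46049 = -36748686094/19635984335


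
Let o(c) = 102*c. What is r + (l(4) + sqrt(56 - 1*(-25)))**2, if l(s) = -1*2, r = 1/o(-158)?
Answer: 789683/16116 ≈ 49.000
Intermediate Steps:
r = -1/16116 (r = 1/(102*(-158)) = 1/(-16116) = -1/16116 ≈ -6.2050e-5)
l(s) = -2
r + (l(4) + sqrt(56 - 1*(-25)))**2 = -1/16116 + (-2 + sqrt(56 - 1*(-25)))**2 = -1/16116 + (-2 + sqrt(56 + 25))**2 = -1/16116 + (-2 + sqrt(81))**2 = -1/16116 + (-2 + 9)**2 = -1/16116 + 7**2 = -1/16116 + 49 = 789683/16116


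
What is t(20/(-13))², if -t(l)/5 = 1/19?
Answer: 25/361 ≈ 0.069252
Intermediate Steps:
t(l) = -5/19
t(20/(-13))² = (-5/19)² = 25/361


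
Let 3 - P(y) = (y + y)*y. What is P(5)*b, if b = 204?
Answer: -9588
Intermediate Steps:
P(y) = 3 - 2*y² (P(y) = 3 - (y + y)*y = 3 - 2*y*y = 3 - 2*y²)
P(5)*b = (3 - 2*5²)*204 = (3 - 2*25)*204 = (3 - 50)*204 = -47*204 = -9588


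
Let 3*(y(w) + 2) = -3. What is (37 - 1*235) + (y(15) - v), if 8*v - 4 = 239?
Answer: -1851/8 ≈ -231.38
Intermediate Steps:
v = 243/8 (v = 1/2 + (1/8)*239 = 1/2 + 239/8 = 243/8 ≈ 30.375)
y(w) = -3 (y(w) = -2 + (1/3)*(-3) = -2 - 1 = -3)
(37 - 1*235) + (y(15) - v) = (37 - 1*235) + (-3 - 1*243/8) = (37 - 235) + (-3 - 243/8) = -198 - 267/8 = -1851/8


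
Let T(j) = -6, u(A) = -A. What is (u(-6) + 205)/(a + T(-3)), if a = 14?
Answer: 211/8 ≈ 26.375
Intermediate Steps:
(u(-6) + 205)/(a + T(-3)) = (-1*(-6) + 205)/(14 - 6) = (6 + 205)/8 = 211*(⅛) = 211/8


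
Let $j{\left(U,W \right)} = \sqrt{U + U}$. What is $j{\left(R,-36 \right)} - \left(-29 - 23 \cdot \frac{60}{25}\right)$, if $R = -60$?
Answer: $\frac{421}{5} + 2 i \sqrt{30} \approx 84.2 + 10.954 i$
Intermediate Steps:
$j{\left(U,W \right)} = \sqrt{2} \sqrt{U}$ ($j{\left(U,W \right)} = \sqrt{2 U} = \sqrt{2} \sqrt{U}$)
$j{\left(R,-36 \right)} - \left(-29 - 23 \cdot \frac{60}{25}\right) = \sqrt{2} \sqrt{-60} - \left(-29 - 23 \cdot \frac{60}{25}\right) = \sqrt{2} \cdot 2 i \sqrt{15} - \left(-29 - 23 \cdot 60 \cdot \frac{1}{25}\right) = 2 i \sqrt{30} - \left(-29 - \frac{276}{5}\right) = 2 i \sqrt{30} - - \frac{421}{5} = 2 i \sqrt{30} + \frac{421}{5} = \frac{421}{5} + 2 i \sqrt{30}$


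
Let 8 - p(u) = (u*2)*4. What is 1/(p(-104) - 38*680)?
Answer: -1/25000 ≈ -4.0000e-5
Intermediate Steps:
p(u) = 8 - 8*u (p(u) = 8 - u*2*4 = 8 - 2*u*4 = 8 - 8*u)
1/(p(-104) - 38*680) = 1/((8 - 8*(-104)) - 38*680) = 1/((8 + 832) - 25840) = 1/(840 - 25840) = 1/(-25000) = -1/25000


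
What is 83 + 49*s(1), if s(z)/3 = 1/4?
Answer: 479/4 ≈ 119.75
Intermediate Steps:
s(z) = 3/4
83 + 49*s(1) = 83 + 49*(3/4) = 83 + 147/4 = 479/4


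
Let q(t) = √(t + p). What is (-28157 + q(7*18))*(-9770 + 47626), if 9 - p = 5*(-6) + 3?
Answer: -1065911392 + 340704*√2 ≈ -1.0654e+9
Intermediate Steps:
p = 36 (p = 9 - (5*(-6) + 3) = 9 - (-30 + 3) = 9 - 1*(-27) = 9 + 27 = 36)
q(t) = √(36 + t) (q(t) = √(t + 36) = √(36 + t))
(-28157 + q(7*18))*(-9770 + 47626) = (-28157 + √(36 + 7*18))*(-9770 + 47626) = (-28157 + √(36 + 126))*37856 = (-28157 + √162)*37856 = (-28157 + 9*√2)*37856 = -1065911392 + 340704*√2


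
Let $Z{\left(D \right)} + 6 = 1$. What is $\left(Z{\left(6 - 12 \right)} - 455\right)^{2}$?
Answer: $211600$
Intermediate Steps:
$Z{\left(D \right)} = -5$ ($Z{\left(D \right)} = -6 + 1 = -5$)
$\left(Z{\left(6 - 12 \right)} - 455\right)^{2} = \left(-5 - 455\right)^{2} = \left(-460\right)^{2} = 211600$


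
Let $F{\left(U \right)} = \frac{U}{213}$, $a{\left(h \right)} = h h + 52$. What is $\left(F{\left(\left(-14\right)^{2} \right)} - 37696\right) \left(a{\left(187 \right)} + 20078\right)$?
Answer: $- \frac{442392736148}{213} \approx -2.077 \cdot 10^{9}$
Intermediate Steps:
$a{\left(h \right)} = 52 + h^{2}$ ($a{\left(h \right)} = h^{2} + 52 = 52 + h^{2}$)
$F{\left(U \right)} = \frac{U}{213}$ ($F{\left(U \right)} = U \frac{1}{213} = \frac{U}{213}$)
$\left(F{\left(\left(-14\right)^{2} \right)} - 37696\right) \left(a{\left(187 \right)} + 20078\right) = \left(\frac{\left(-14\right)^{2}}{213} - 37696\right) \left(\left(52 + 187^{2}\right) + 20078\right) = \left(\frac{1}{213} \cdot 196 - 37696\right) \left(\left(52 + 34969\right) + 20078\right) = \left(\frac{196}{213} - 37696\right) \left(35021 + 20078\right) = \left(- \frac{8029052}{213}\right) 55099 = - \frac{442392736148}{213}$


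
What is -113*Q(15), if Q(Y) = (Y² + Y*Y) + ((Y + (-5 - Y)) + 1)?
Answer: -50398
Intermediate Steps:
Q(Y) = -4 + 2*Y² (Q(Y) = (Y² + Y²) + (-5 + 1) = 2*Y² - 4 = -4 + 2*Y²)
-113*Q(15) = -113*(-4 + 2*15²) = -113*(-4 + 2*225) = -113*(-4 + 450) = -113*446 = -50398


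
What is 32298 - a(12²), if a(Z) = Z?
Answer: 32154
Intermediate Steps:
32298 - a(12²) = 32298 - 1*12² = 32298 - 1*144 = 32298 - 144 = 32154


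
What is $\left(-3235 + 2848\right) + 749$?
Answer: $362$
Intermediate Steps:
$\left(-3235 + 2848\right) + 749 = -387 + 749 = 362$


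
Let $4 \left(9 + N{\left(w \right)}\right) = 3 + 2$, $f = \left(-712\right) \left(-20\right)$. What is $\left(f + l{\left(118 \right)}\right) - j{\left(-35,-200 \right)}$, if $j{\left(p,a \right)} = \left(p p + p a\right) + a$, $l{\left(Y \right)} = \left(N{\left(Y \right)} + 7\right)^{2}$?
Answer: $\frac{99449}{16} \approx 6215.6$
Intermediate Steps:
$f = 14240$
$N{\left(w \right)} = - \frac{31}{4}$ ($N{\left(w \right)} = -9 + \frac{3 + 2}{4} = -9 + \frac{1}{4} \cdot 5 = -9 + \frac{5}{4} = - \frac{31}{4}$)
$l{\left(Y \right)} = \frac{9}{16}$ ($l{\left(Y \right)} = \left(- \frac{31}{4} + 7\right)^{2} = \left(- \frac{3}{4}\right)^{2} = \frac{9}{16}$)
$j{\left(p,a \right)} = a + p^{2} + a p$ ($j{\left(p,a \right)} = \left(p^{2} + a p\right) + a = a + p^{2} + a p$)
$\left(f + l{\left(118 \right)}\right) - j{\left(-35,-200 \right)} = \left(14240 + \frac{9}{16}\right) - \left(-200 + \left(-35\right)^{2} - -7000\right) = \frac{227849}{16} - \left(-200 + 1225 + 7000\right) = \frac{227849}{16} - 8025 = \frac{99449}{16}$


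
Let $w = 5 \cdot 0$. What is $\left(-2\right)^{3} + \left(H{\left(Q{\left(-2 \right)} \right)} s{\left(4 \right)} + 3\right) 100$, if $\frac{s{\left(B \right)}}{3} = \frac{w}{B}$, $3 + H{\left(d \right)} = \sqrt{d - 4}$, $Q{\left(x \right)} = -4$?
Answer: $292$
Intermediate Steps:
$w = 0$
$H{\left(d \right)} = -3 + \sqrt{-4 + d}$ ($H{\left(d \right)} = -3 + \sqrt{d - 4} = -3 + \sqrt{-4 + d}$)
$s{\left(B \right)} = 0$ ($s{\left(B \right)} = 3 \frac{0}{B} = 3 \cdot 0 = 0$)
$\left(-2\right)^{3} + \left(H{\left(Q{\left(-2 \right)} \right)} s{\left(4 \right)} + 3\right) 100 = \left(-2\right)^{3} + \left(\left(-3 + \sqrt{-4 - 4}\right) 0 + 3\right) 100 = -8 + \left(\left(-3 + \sqrt{-8}\right) 0 + 3\right) 100 = -8 + \left(\left(-3 + 2 i \sqrt{2}\right) 0 + 3\right) 100 = -8 + \left(0 + 3\right) 100 = -8 + 3 \cdot 100 = -8 + 300 = 292$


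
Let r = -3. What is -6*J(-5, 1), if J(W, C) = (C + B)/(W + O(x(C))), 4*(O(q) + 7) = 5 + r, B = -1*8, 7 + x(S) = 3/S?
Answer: -84/23 ≈ -3.6522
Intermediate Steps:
x(S) = -7 + 3/S
B = -8
O(q) = -13/2 (O(q) = -7 + (5 - 3)/4 = -7 + (¼)*2 = -7 + ½ = -13/2)
J(W, C) = (-8 + C)/(-13/2 + W) (J(W, C) = (C - 8)/(W - 13/2) = (-8 + C)/(-13/2 + W))
-6*J(-5, 1) = -12*(-8 + 1)/(-13 + 2*(-5)) = -12*(-7)/(-13 - 10) = -12*(-7)/(-23) = -12*(-1)*(-7)/23 = -6*14/23 = -84/23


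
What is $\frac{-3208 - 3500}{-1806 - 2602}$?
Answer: $\frac{1677}{1102} \approx 1.5218$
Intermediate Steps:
$\frac{-3208 - 3500}{-1806 - 2602} = - \frac{6708}{-4408} = \left(-6708\right) \left(- \frac{1}{4408}\right) = \frac{1677}{1102}$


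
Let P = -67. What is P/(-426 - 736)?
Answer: 67/1162 ≈ 0.057659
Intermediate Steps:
P/(-426 - 736) = -67/(-426 - 736) = -67/(-1162) = -67*(-1/1162) = 67/1162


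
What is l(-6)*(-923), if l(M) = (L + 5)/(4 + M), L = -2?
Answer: 2769/2 ≈ 1384.5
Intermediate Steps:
l(M) = 3/(4 + M) (l(M) = (-2 + 5)/(4 + M) = 3/(4 + M))
l(-6)*(-923) = (3/(4 - 6))*(-923) = (3/(-2))*(-923) = (3*(-1/2))*(-923) = -3/2*(-923) = 2769/2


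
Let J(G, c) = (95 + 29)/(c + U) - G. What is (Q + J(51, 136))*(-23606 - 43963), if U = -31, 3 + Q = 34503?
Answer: -81471749687/35 ≈ -2.3278e+9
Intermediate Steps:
Q = 34500 (Q = -3 + 34503 = 34500)
J(G, c) = -G + 124/(-31 + c) (J(G, c) = (95 + 29)/(c - 31) - G = 124/(-31 + c) - G = -G + 124/(-31 + c))
(Q + J(51, 136))*(-23606 - 43963) = (34500 + (124 + 31*51 - 1*51*136)/(-31 + 136))*(-23606 - 43963) = (34500 + (124 + 1581 - 6936)/105)*(-67569) = (34500 + (1/105)*(-5231))*(-67569) = (34500 - 5231/105)*(-67569) = (3617269/105)*(-67569) = -81471749687/35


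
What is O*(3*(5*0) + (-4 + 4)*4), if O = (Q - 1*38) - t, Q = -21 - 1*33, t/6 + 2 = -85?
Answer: 0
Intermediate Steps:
t = -522 (t = -12 + 6*(-85) = -12 - 510 = -522)
Q = -54 (Q = -21 - 33 = -54)
O = 430 (O = (-54 - 1*38) - 1*(-522) = (-54 - 38) + 522 = -92 + 522 = 430)
O*(3*(5*0) + (-4 + 4)*4) = 430*(3*(5*0) + (-4 + 4)*4) = 430*(3*0 + 0*4) = 430*(0 + 0) = 430*0 = 0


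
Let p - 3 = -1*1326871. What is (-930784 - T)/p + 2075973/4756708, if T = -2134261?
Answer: -185627908197/394470226909 ≈ -0.47058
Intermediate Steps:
p = -1326868 (p = 3 - 1*1326871 = 3 - 1326871 = -1326868)
(-930784 - T)/p + 2075973/4756708 = (-930784 - 1*(-2134261))/(-1326868) + 2075973/4756708 = (-930784 + 2134261)*(-1/1326868) + 2075973*(1/4756708) = 1203477*(-1/1326868) + 2075973/4756708 = -1203477/1326868 + 2075973/4756708 = -185627908197/394470226909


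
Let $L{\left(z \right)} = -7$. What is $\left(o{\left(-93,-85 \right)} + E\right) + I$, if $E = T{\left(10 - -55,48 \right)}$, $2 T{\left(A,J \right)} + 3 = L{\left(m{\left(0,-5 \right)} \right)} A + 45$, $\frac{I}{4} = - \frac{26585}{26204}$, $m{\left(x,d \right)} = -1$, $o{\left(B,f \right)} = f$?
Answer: $- \frac{3872403}{13102} \approx -295.56$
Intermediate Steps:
$I = - \frac{26585}{6551}$ ($I = 4 \left(- \frac{26585}{26204}\right) = - \frac{26585}{6551} \approx -4.0582$)
$T{\left(A,J \right)} = 21 - \frac{7 A}{2}$ ($T{\left(A,J \right)} = - \frac{3}{2} + \frac{- 7 A + 45}{2} = - \frac{3}{2} + \frac{45 - 7 A}{2} = - \frac{3}{2} - \left(- \frac{45}{2} + \frac{7 A}{2}\right) = 21 - \frac{7 A}{2}$)
$E = - \frac{413}{2}$ ($E = 21 - \frac{7 \left(10 - -55\right)}{2} = 21 - \frac{7 \left(10 + 55\right)}{2} = 21 - \frac{455}{2} = - \frac{413}{2} \approx -206.5$)
$\left(o{\left(-93,-85 \right)} + E\right) + I = \left(-85 - \frac{413}{2}\right) - \frac{26585}{6551} = - \frac{583}{2} - \frac{26585}{6551} = - \frac{3872403}{13102}$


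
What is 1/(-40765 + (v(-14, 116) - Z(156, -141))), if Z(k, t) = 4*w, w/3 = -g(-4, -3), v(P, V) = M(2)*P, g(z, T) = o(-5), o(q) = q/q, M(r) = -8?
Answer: -1/40641 ≈ -2.4606e-5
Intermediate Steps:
o(q) = 1
g(z, T) = 1
v(P, V) = -8*P
w = -3 (w = 3*(-1*1) = 3*(-1) = -3)
Z(k, t) = -12 (Z(k, t) = 4*(-3) = -12)
1/(-40765 + (v(-14, 116) - Z(156, -141))) = 1/(-40765 + (-8*(-14) - 1*(-12))) = 1/(-40765 + (112 + 12)) = 1/(-40765 + 124) = 1/(-40641) = -1/40641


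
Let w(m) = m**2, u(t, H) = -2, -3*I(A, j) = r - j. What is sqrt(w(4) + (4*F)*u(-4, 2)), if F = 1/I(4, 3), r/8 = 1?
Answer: 2*sqrt(130)/5 ≈ 4.5607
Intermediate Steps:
r = 8 (r = 8*1 = 8)
I(A, j) = -8/3 + j/3 (I(A, j) = -(8 - j)/3 = -8/3 + j/3)
F = -3/5 (F = 1/(-8/3 + (1/3)*3) = 1/(-8/3 + 1) = 1/(-5/3) = -3/5 ≈ -0.60000)
sqrt(w(4) + (4*F)*u(-4, 2)) = sqrt(4**2 + (4*(-3/5))*(-2)) = sqrt(16 - 12/5*(-2)) = sqrt(16 + 24/5) = sqrt(104/5) = 2*sqrt(130)/5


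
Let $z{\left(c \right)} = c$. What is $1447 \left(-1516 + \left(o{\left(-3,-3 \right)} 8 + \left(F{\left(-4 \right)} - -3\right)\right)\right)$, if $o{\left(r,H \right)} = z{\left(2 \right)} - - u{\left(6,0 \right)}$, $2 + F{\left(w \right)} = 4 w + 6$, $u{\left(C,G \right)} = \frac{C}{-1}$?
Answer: $-2252979$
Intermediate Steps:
$u{\left(C,G \right)} = - C$ ($u{\left(C,G \right)} = C \left(-1\right) = - C$)
$F{\left(w \right)} = 4 + 4 w$ ($F{\left(w \right)} = -2 + \left(4 w + 6\right) = -2 + \left(6 + 4 w\right) = 4 + 4 w$)
$o{\left(r,H \right)} = -4$ ($o{\left(r,H \right)} = 2 - - \left(-1\right) 6 = 2 - \left(-1\right) \left(-6\right) = 2 - 6 = -4$)
$1447 \left(-1516 + \left(o{\left(-3,-3 \right)} 8 + \left(F{\left(-4 \right)} - -3\right)\right)\right) = 1447 \left(-1516 + \left(\left(-4\right) 8 + \left(\left(4 + 4 \left(-4\right)\right) - -3\right)\right)\right) = 1447 \left(-1516 + \left(-32 + \left(\left(4 - 16\right) + 3\right)\right)\right) = 1447 \left(-1516 + \left(-32 + \left(-12 + 3\right)\right)\right) = 1447 \left(-1516 - 41\right) = 1447 \left(-1557\right) = -2252979$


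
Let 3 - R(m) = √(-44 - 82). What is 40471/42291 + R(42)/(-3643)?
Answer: 147308980/154066113 + 3*I*√14/3643 ≈ 0.95614 + 0.0030812*I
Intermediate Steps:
R(m) = 3 - 3*I*√14 (R(m) = 3 - √(-44 - 82) = 3 - √(-126) = 3 - 3*I*√14)
40471/42291 + R(42)/(-3643) = 40471/42291 + (3 - 3*I*√14)/(-3643) = 40471*(1/42291) + (3 - 3*I*√14)*(-1/3643) = 40471/42291 + (-3/3643 + 3*I*√14/3643) = 147308980/154066113 + 3*I*√14/3643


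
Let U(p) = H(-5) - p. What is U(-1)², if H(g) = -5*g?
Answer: 676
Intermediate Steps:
U(p) = 25 - p (U(p) = -5*(-5) - p = 25 - p)
U(-1)² = (25 - 1*(-1))² = (25 + 1)² = 26² = 676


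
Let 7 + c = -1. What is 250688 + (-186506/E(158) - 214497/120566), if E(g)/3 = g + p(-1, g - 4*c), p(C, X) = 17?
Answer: 15845237045879/63297150 ≈ 2.5033e+5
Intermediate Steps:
c = -8 (c = -7 - 1 = -8)
E(g) = 51 + 3*g (E(g) = 3*(g + 17) = 3*(17 + g) = 51 + 3*g)
250688 + (-186506/E(158) - 214497/120566) = 250688 + (-186506/(51 + 3*158) - 214497/120566) = 250688 + (-186506/(51 + 474) - 214497*1/120566) = 250688 + (-186506/525 - 214497/120566) = 250688 - 22598893321/63297150 = 15845237045879/63297150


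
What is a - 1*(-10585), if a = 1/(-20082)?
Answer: 212567969/20082 ≈ 10585.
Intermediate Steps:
a = -1/20082 ≈ -4.9796e-5
a - 1*(-10585) = -1/20082 - 1*(-10585) = -1/20082 + 10585 = 212567969/20082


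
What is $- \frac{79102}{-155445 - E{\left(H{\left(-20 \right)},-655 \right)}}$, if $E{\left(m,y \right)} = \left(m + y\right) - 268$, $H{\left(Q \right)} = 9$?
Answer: $\frac{79102}{154531} \approx 0.51188$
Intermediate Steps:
$E{\left(m,y \right)} = -268 + m + y$ ($E{\left(m,y \right)} = \left(m + y\right) - 268 = -268 + m + y$)
$- \frac{79102}{-155445 - E{\left(H{\left(-20 \right)},-655 \right)}} = - \frac{79102}{-155445 - \left(-268 + 9 - 655\right)} = - \frac{79102}{-155445 - -914} = - \frac{79102}{-155445 + 914} = - \frac{79102}{-154531} = \left(-79102\right) \left(- \frac{1}{154531}\right) = \frac{79102}{154531}$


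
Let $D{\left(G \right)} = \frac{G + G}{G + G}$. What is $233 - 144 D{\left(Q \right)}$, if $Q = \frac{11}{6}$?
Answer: $89$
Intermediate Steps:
$Q = \frac{11}{6}$ ($Q = 11 \cdot \frac{1}{6} = \frac{11}{6} \approx 1.8333$)
$D{\left(G \right)} = 1$ ($D{\left(G \right)} = \frac{2 G}{2 G} = 2 G \frac{1}{2 G} = 1$)
$233 - 144 D{\left(Q \right)} = 233 - 144 = 89$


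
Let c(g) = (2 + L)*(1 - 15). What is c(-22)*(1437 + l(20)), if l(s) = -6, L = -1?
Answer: -20034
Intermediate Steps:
c(g) = -14 (c(g) = (2 - 1)*(1 - 15) = 1*(-14) = -14)
c(-22)*(1437 + l(20)) = -14*(1437 - 6) = -14*1431 = -20034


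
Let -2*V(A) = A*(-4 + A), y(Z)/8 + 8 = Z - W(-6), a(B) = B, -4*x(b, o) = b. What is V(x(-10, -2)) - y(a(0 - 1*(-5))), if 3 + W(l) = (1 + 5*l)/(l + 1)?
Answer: 1931/40 ≈ 48.275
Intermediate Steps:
x(b, o) = -b/4
W(l) = -3 + (1 + 5*l)/(1 + l) (W(l) = -3 + (1 + 5*l)/(l + 1) = -3 + (1 + 5*l)/(1 + l))
y(Z) = -432/5 + 8*Z (y(Z) = -64 + 8*(Z - 2*(-1 - 6)/(1 - 6)) = -64 + 8*(Z - 2*(-7)/(-5)) = -64 + 8*(Z - 2*(-1)*(-7)/5) = -64 + 8*(Z - 1*14/5) = -64 + 8*(Z - 14/5) = -64 + 8*(-14/5 + Z) = -64 + (-112/5 + 8*Z) = -432/5 + 8*Z)
V(A) = -A*(-4 + A)/2
V(x(-10, -2)) - y(a(0 - 1*(-5))) = (-¼*(-10))*(4 - (-1)*(-10)/4)/2 - (-432/5 + 8*(0 - 1*(-5))) = (½)*(5/2)*(4 - 1*5/2) - (-432/5 + 8*(0 + 5)) = (½)*(5/2)*(4 - 5/2) - (-432/5 + 8*5) = (½)*(5/2)*(3/2) - (-432/5 + 40) = 15/8 - 1*(-232/5) = 15/8 + 232/5 = 1931/40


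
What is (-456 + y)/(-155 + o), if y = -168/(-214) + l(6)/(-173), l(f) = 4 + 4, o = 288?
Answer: -8427340/2461963 ≈ -3.4230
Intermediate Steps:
l(f) = 8
y = 13676/18511 (y = -168/(-214) + 8/(-173) = -168*(-1/214) + 8*(-1/173) = 84/107 - 8/173 = 13676/18511 ≈ 0.73880)
(-456 + y)/(-155 + o) = (-456 + 13676/18511)/(-155 + 288) = -8427340/18511/133 = -8427340/18511*1/133 = -8427340/2461963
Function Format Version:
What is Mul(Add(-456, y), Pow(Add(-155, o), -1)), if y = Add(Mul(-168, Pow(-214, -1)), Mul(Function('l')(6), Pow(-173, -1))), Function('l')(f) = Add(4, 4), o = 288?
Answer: Rational(-8427340, 2461963) ≈ -3.4230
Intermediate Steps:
Function('l')(f) = 8
y = Rational(13676, 18511) (y = Add(Mul(-168, Pow(-214, -1)), Mul(8, Pow(-173, -1))) = Add(Mul(-168, Rational(-1, 214)), Mul(8, Rational(-1, 173))) = Add(Rational(84, 107), Rational(-8, 173)) = Rational(13676, 18511) ≈ 0.73880)
Mul(Add(-456, y), Pow(Add(-155, o), -1)) = Mul(Add(-456, Rational(13676, 18511)), Pow(Add(-155, 288), -1)) = Mul(Rational(-8427340, 18511), Pow(133, -1)) = Mul(Rational(-8427340, 18511), Rational(1, 133)) = Rational(-8427340, 2461963)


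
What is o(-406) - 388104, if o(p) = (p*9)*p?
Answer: 1095420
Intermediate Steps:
o(p) = 9*p**2 (o(p) = (9*p)*p = 9*p**2)
o(-406) - 388104 = 9*(-406)**2 - 388104 = 9*164836 - 388104 = 1483524 - 388104 = 1095420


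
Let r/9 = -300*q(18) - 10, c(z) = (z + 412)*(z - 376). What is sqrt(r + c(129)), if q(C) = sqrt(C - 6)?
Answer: sqrt(-133717 - 5400*sqrt(3)) ≈ 378.25*I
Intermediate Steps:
q(C) = sqrt(-6 + C)
c(z) = (-376 + z)*(412 + z) (c(z) = (412 + z)*(-376 + z) = (-376 + z)*(412 + z))
r = -90 - 5400*sqrt(3) (r = 9*(-300*sqrt(-6 + 18) - 10) = 9*(-600*sqrt(3) - 10) = 9*(-10 - 600*sqrt(3)) = -90 - 5400*sqrt(3) ≈ -9443.1)
sqrt(r + c(129)) = sqrt((-90 - 5400*sqrt(3)) + (-154912 + 129**2 + 36*129)) = sqrt((-90 - 5400*sqrt(3)) + (-154912 + 16641 + 4644)) = sqrt((-90 - 5400*sqrt(3)) - 133627) = sqrt(-133717 - 5400*sqrt(3))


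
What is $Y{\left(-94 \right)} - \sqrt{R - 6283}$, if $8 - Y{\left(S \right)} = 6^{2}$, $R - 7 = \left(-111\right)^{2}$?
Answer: $-28 - \sqrt{6045} \approx -105.75$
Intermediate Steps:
$R = 12328$ ($R = 7 + \left(-111\right)^{2} = 7 + 12321 = 12328$)
$Y{\left(S \right)} = -28$ ($Y{\left(S \right)} = 8 - 6^{2} = 8 - 36 = -28$)
$Y{\left(-94 \right)} - \sqrt{R - 6283} = -28 - \sqrt{12328 - 6283} = -28 - \sqrt{6045}$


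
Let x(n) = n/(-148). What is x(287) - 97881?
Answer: -14486675/148 ≈ -97883.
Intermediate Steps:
x(n) = -n/148 (x(n) = n*(-1/148) = -n/148)
x(287) - 97881 = -1/148*287 - 97881 = -287/148 - 97881 = -14486675/148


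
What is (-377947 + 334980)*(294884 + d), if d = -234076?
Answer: -2612737336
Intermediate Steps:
(-377947 + 334980)*(294884 + d) = (-377947 + 334980)*(294884 - 234076) = -42967*60808 = -2612737336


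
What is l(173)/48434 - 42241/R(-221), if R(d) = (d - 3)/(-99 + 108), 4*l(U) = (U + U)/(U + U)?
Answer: 9206552701/5424608 ≈ 1697.2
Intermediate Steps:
l(U) = 1/4 (l(U) = ((U + U)/(U + U))/4 = ((2*U)/((2*U)))/4 = ((2*U)*(1/(2*U)))/4 = (1/4)*1 = 1/4)
R(d) = -1/3 + d/9 (R(d) = (-3 + d)/9 = (-3 + d)*(1/9) = -1/3 + d/9)
l(173)/48434 - 42241/R(-221) = (1/4)/48434 - 42241/(-1/3 + (1/9)*(-221)) = (1/4)*(1/48434) - 42241/(-1/3 - 221/9) = 1/193736 - 42241/(-224/9) = 1/193736 - 42241*(-9/224) = 1/193736 + 380169/224 = 9206552701/5424608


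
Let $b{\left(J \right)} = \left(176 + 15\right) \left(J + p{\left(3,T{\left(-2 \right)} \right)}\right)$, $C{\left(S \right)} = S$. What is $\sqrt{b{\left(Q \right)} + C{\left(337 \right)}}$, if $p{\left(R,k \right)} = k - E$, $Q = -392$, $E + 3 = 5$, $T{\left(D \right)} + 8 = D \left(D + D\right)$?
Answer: $i \sqrt{74917} \approx 273.71 i$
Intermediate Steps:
$T{\left(D \right)} = -8 + 2 D^{2}$ ($T{\left(D \right)} = -8 + D \left(D + D\right) = -8 + D 2 D = -8 + 2 D^{2}$)
$E = 2$ ($E = -3 + 5 = 2$)
$p{\left(R,k \right)} = -2 + k$ ($p{\left(R,k \right)} = k - 2 = -2 + k$)
$b{\left(J \right)} = -382 + 191 J$ ($b{\left(J \right)} = \left(176 + 15\right) \left(J - \left(10 - 8\right)\right) = 191 \left(J + \left(-2 + \left(-8 + 2 \cdot 4\right)\right)\right) = 191 \left(J + \left(-2 + \left(-8 + 8\right)\right)\right) = 191 \left(J + \left(-2 + 0\right)\right) = 191 \left(J - 2\right) = 191 \left(-2 + J\right) = -382 + 191 J$)
$\sqrt{b{\left(Q \right)} + C{\left(337 \right)}} = \sqrt{\left(-382 + 191 \left(-392\right)\right) + 337} = \sqrt{\left(-382 - 74872\right) + 337} = \sqrt{-75254 + 337} = \sqrt{-74917} = i \sqrt{74917}$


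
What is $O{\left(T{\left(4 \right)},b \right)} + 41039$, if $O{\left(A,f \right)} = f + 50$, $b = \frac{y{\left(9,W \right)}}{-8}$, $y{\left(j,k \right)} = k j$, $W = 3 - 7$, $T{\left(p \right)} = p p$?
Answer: $\frac{82187}{2} \approx 41094.0$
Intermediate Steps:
$T{\left(p \right)} = p^{2}$
$W = -4$
$y{\left(j,k \right)} = j k$
$b = \frac{9}{2}$ ($b = \frac{9 \left(-4\right)}{-8} = \left(-36\right) \left(- \frac{1}{8}\right) = \frac{9}{2} \approx 4.5$)
$O{\left(A,f \right)} = 50 + f$
$O{\left(T{\left(4 \right)},b \right)} + 41039 = \left(50 + \frac{9}{2}\right) + 41039 = \frac{109}{2} + 41039 = \frac{82187}{2}$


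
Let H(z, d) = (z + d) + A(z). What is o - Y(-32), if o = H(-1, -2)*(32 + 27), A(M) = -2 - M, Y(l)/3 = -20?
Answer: -176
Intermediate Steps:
Y(l) = -60 (Y(l) = 3*(-20) = -60)
H(z, d) = -2 + d (H(z, d) = (z + d) + (-2 - z) = (d + z) + (-2 - z) = -2 + d)
o = -236 (o = (-2 - 2)*(32 + 27) = -4*59 = -236)
o - Y(-32) = -236 - 1*(-60) = -236 + 60 = -176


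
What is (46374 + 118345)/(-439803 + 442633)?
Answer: 164719/2830 ≈ 58.205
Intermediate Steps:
(46374 + 118345)/(-439803 + 442633) = 164719/2830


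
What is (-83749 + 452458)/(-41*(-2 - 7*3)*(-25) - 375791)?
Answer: -11173/12102 ≈ -0.92324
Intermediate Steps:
(-83749 + 452458)/(-41*(-2 - 7*3)*(-25) - 375791) = 368709/(-41*(-2 - 1*21)*(-25) - 375791) = 368709/(-41*(-2 - 21)*(-25) - 375791) = 368709/(-41*(-23)*(-25) - 375791) = 368709/(943*(-25) - 375791) = 368709/(-23575 - 375791) = 368709/(-399366) = 368709*(-1/399366) = -11173/12102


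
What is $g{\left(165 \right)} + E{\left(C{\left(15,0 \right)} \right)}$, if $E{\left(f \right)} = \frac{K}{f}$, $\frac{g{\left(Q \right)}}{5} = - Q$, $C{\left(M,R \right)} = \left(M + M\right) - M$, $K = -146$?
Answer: $- \frac{12521}{15} \approx -834.73$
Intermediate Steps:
$C{\left(M,R \right)} = M$ ($C{\left(M,R \right)} = 2 M - M = M$)
$g{\left(Q \right)} = - 5 Q$ ($g{\left(Q \right)} = 5 \left(- Q\right) = - 5 Q$)
$E{\left(f \right)} = - \frac{146}{f}$
$g{\left(165 \right)} + E{\left(C{\left(15,0 \right)} \right)} = \left(-5\right) 165 - \frac{146}{15} = -825 - \frac{146}{15} = - \frac{12521}{15}$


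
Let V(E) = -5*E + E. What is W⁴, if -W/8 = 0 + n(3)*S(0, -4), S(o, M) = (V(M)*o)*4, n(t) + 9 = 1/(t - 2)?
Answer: 0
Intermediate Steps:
V(E) = -4*E
n(t) = -9 + 1/(-2 + t) (n(t) = -9 + 1/(t - 2) = -9 + 1/(-2 + t))
S(o, M) = -16*M*o (S(o, M) = ((-4*M)*o)*4 = -4*M*o*4 = -16*M*o)
W = 0 (W = -8*(0 + ((19 - 9*3)/(-2 + 3))*(-16*(-4)*0)) = -8*(0 + ((19 - 27)/1)*0) = -8*(0 + (1*(-8))*0) = -8*(0 - 8*0) = -8*(0 + 0) = -8*0 = 0)
W⁴ = 0⁴ = 0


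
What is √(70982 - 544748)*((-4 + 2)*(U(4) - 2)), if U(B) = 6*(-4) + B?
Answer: 12364*I*√6 ≈ 30286.0*I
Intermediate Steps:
U(B) = -24 + B
√(70982 - 544748)*((-4 + 2)*(U(4) - 2)) = √(70982 - 544748)*((-4 + 2)*((-24 + 4) - 2)) = √(-473766)*(-2*(-20 - 2)) = (281*I*√6)*(-2*(-22)) = (281*I*√6)*44 = 12364*I*√6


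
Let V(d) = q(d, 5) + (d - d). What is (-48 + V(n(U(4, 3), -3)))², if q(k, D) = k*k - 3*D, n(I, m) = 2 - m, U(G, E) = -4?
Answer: 1444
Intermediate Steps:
q(k, D) = k² - 3*D
V(d) = -15 + d² (V(d) = (d² - 3*5) + (d - d) = (d² - 15) + 0 = (-15 + d²) + 0 = -15 + d²)
(-48 + V(n(U(4, 3), -3)))² = (-48 + (-15 + (2 - 1*(-3))²))² = (-48 + (-15 + (2 + 3)²))² = (-48 + (-15 + 5²))² = (-48 + (-15 + 25))² = (-48 + 10)² = (-38)² = 1444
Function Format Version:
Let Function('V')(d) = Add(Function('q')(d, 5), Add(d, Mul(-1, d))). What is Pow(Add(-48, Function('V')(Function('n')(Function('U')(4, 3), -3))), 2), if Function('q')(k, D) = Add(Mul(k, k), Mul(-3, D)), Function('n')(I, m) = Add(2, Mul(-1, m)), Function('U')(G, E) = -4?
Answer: 1444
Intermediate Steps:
Function('q')(k, D) = Add(Pow(k, 2), Mul(-3, D))
Function('V')(d) = Add(-15, Pow(d, 2)) (Function('V')(d) = Add(Add(Pow(d, 2), Mul(-3, 5)), Add(d, Mul(-1, d))) = Add(Add(Pow(d, 2), -15), 0) = Add(Add(-15, Pow(d, 2)), 0) = Add(-15, Pow(d, 2)))
Pow(Add(-48, Function('V')(Function('n')(Function('U')(4, 3), -3))), 2) = Pow(Add(-48, Add(-15, Pow(Add(2, Mul(-1, -3)), 2))), 2) = Pow(Add(-48, Add(-15, Pow(Add(2, 3), 2))), 2) = Pow(Add(-48, Add(-15, Pow(5, 2))), 2) = Pow(Add(-48, Add(-15, 25)), 2) = Pow(Add(-48, 10), 2) = Pow(-38, 2) = 1444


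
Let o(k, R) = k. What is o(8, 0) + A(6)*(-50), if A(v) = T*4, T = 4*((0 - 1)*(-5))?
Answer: -3992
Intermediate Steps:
T = 20 (T = 4*(-1*(-5)) = 4*5 = 20)
A(v) = 80 (A(v) = 20*4 = 80)
o(8, 0) + A(6)*(-50) = 8 + 80*(-50) = 8 - 4000 = -3992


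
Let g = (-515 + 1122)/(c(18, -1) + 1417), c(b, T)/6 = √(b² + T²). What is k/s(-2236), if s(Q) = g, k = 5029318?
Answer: 7126543606/607 + 150879540*√13/607 ≈ 1.2637e+7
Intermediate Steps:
c(b, T) = 6*√(T² + b²) (c(b, T) = 6*√(b² + T²) = 6*√(T² + b²))
g = 607/(1417 + 30*√13) (g = (-515 + 1122)/(6*√((-1)² + 18²) + 1417) = 607/(6*√(1 + 324) + 1417) = 607/(6*√325 + 1417) = 607/(6*(5*√13) + 1417) = 607/(30*√13 + 1417) = 607/(1417 + 30*√13) ≈ 0.39799)
s(Q) = 66163/153553 - 18210*√13/1996189
k/s(-2236) = 5029318/(66163/153553 - 18210*√13/1996189)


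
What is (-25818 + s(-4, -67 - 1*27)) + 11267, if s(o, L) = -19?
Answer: -14570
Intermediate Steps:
(-25818 + s(-4, -67 - 1*27)) + 11267 = (-25818 - 19) + 11267 = -25837 + 11267 = -14570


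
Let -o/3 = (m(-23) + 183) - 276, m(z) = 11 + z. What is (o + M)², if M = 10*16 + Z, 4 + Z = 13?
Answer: 234256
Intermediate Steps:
Z = 9 (Z = -4 + 13 = 9)
o = 315 (o = -3*(((11 - 23) + 183) - 276) = -3*((-12 + 183) - 276) = -3*(171 - 276) = -3*(-105) = 315)
M = 169 (M = 10*16 + 9 = 160 + 9 = 169)
(o + M)² = (315 + 169)² = 484² = 234256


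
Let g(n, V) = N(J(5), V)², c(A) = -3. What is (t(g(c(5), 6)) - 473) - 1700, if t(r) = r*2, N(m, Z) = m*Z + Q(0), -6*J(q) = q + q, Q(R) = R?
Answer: -1973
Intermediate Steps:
J(q) = -q/3 (J(q) = -(q + q)/6 = -q/3)
N(m, Z) = Z*m (N(m, Z) = m*Z + 0 = Z*m + 0 = Z*m)
g(n, V) = 25*V²/9 (g(n, V) = (V*(-⅓*5))² = (V*(-5/3))² = (-5*V/3)² = 25*V²/9)
t(r) = 2*r
(t(g(c(5), 6)) - 473) - 1700 = (2*((25/9)*6²) - 473) - 1700 = (2*((25/9)*36) - 473) - 1700 = (2*100 - 473) - 1700 = (200 - 473) - 1700 = -273 - 1700 = -1973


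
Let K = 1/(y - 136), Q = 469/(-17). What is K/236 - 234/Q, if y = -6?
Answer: 133310267/15717128 ≈ 8.4818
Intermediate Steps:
Q = -469/17 (Q = 469*(-1/17) = -469/17 ≈ -27.588)
K = -1/142 (K = 1/(-6 - 136) = 1/(-142) = -1/142 ≈ -0.0070423)
K/236 - 234/Q = -1/142/236 - 234/(-469/17) = -1/142*1/236 - 234*(-17/469) = -1/33512 + 3978/469 = 133310267/15717128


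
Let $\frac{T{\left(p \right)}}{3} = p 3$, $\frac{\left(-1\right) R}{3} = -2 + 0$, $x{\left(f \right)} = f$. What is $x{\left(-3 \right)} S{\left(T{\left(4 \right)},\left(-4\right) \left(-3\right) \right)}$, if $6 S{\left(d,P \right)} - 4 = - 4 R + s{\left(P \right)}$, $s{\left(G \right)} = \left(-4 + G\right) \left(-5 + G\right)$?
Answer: $-18$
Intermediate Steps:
$R = 6$ ($R = - 3 \left(-2 + 0\right) = \left(-3\right) \left(-2\right) = 6$)
$s{\left(G \right)} = \left(-5 + G\right) \left(-4 + G\right)$
$T{\left(p \right)} = 9 p$ ($T{\left(p \right)} = 3 p 3 = 3 \cdot 3 p = 9 p$)
$S{\left(d,P \right)} = - \frac{3 P}{2} + \frac{P^{2}}{6}$ ($S{\left(d,P \right)} = \frac{2}{3} + \frac{\left(-4\right) 6 + \left(20 + P^{2} - 9 P\right)}{6} = \frac{2}{3} + \frac{-24 + \left(20 + P^{2} - 9 P\right)}{6} = \frac{2}{3} + \frac{-4 + P^{2} - 9 P}{6} = \frac{2}{3} - \left(\frac{2}{3} - \frac{P^{2}}{6} + \frac{3 P}{2}\right) = - \frac{3 P}{2} + \frac{P^{2}}{6}$)
$x{\left(-3 \right)} S{\left(T{\left(4 \right)},\left(-4\right) \left(-3\right) \right)} = - 3 \frac{\left(-4\right) \left(-3\right) \left(-9 - -12\right)}{6} = - 3 \cdot \frac{1}{6} \cdot 12 \left(-9 + 12\right) = - 3 \cdot \frac{1}{6} \cdot 12 \cdot 3 = \left(-3\right) 6 = -18$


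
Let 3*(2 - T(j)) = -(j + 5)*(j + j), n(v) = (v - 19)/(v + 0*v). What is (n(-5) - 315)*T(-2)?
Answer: 3102/5 ≈ 620.40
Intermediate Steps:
n(v) = (-19 + v)/v (n(v) = (-19 + v)/(v + 0) = (-19 + v)/v)
T(j) = 2 + 2*j*(5 + j)/3 (T(j) = 2 - (-1)*(j + 5)*(j + j)/3 = 2 - (-1)*(5 + j)*(2*j)/3 = 2 - (-1)*2*j*(5 + j)/3 = 2 - (-2)*j*(5 + j)/3 = 2 + 2*j*(5 + j)/3)
(n(-5) - 315)*T(-2) = ((-19 - 5)/(-5) - 315)*(2 + (⅔)*(-2)² + (10/3)*(-2)) = (-⅕*(-24) - 315)*(2 + (⅔)*4 - 20/3) = (24/5 - 315)*(2 + 8/3 - 20/3) = -1551/5*(-2) = 3102/5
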